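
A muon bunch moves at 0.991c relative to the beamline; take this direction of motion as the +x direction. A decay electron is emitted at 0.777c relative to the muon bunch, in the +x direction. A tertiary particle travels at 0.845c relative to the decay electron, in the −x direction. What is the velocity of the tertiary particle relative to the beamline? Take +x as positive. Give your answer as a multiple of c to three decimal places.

+0.987c

Apply u = (u' + v)/(1 + u'v/c²) successively, working outward toward the beamline.
Start: velocity of the muon bunch relative to the beamline = 0.9910c.
Compose with the decay electron (u' = 0.777 in the muon bunch frame): u_1 = (0.777 + 0.991) / (1 + 0.777·0.991) = 1.7680/1.7700 = 0.9989.
Compose with the tertiary particle (u' = -0.845 in the decay electron frame): u_2 = (-0.845 + 0.999) / (1 + (-0.845)·0.999) = 0.1539/0.1560 = 0.9866.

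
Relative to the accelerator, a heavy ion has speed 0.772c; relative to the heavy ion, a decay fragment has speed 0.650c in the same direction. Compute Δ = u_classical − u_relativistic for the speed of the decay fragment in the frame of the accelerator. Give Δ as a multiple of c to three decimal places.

Δ = 0.475c

Galilean: u_cl = 0.650 + 0.772 = 1.4220.
Relativistic: u_rel = (0.650 + 0.772) / (1 + 0.650·0.772) = 1.4220/1.5018 = 0.9469.
Δ = 1.4220 − 0.9469 = 0.4751.
(The classical prediction exceeds c; the relativistic result does not.)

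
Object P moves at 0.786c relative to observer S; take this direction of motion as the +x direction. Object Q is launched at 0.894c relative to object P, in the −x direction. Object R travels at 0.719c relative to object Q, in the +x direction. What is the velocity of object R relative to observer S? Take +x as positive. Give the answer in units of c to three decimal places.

+0.482c

Apply u = (u' + v)/(1 + u'v/c²) successively, working outward toward observer S.
Start: velocity of object P relative to observer S = 0.7860c.
Compose with object Q (u' = -0.894 in object P frame): u_1 = (-0.894 + 0.786) / (1 + (-0.894)·0.786) = -0.1080/0.2973 = -0.3632.
Compose with object R (u' = 0.719 in object Q frame): u_2 = (0.719 + (-0.363)) / (1 + 0.719·(-0.363)) = 0.3558/0.7388 = 0.4815.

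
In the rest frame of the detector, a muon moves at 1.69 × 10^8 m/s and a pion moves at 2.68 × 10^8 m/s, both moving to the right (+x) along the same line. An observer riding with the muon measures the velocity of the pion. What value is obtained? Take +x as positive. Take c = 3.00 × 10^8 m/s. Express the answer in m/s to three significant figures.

β_A = 0.563, β_B = 0.893 (dividing each by c = 3.00 × 10^8 m/s).
Transform to A's frame with the inverse velocity-addition law: u' = (u − v)/(1 − uv/c²), taking u = β_B and v = β_A.
u' = (0.893 − 0.563) / (1 − (0.563)(0.893)) = 0.3300/0.4968 = 0.6643.
u' = 0.6643 × 3.00 × 10^8 m/s.

+1.99 × 10^8 m/s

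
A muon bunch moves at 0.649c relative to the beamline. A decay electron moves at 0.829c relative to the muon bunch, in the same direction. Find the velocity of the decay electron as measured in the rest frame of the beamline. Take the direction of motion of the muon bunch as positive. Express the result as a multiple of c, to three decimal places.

With v = 0.649 and u' = 0.829 (in units of c),
u = (u' + v)/(1 + u'v/c²):
u = (0.829 + 0.649) / (1 + 0.829·0.649) = 1.4780/1.5380 = 0.9610
(Galilean addition would give +1.478c, exceeding c.)

0.961c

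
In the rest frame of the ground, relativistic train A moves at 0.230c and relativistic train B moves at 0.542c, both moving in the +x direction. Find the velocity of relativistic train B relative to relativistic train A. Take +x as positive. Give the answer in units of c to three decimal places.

β_A = 0.230, β_B = 0.542.
Transform to A's frame with the inverse velocity-addition law: u' = (u − v)/(1 − uv/c²), taking u = β_B and v = β_A.
u' = (0.542 − 0.230) / (1 − (0.230)(0.542)) = 0.3120/0.8753 = 0.3564.

+0.356c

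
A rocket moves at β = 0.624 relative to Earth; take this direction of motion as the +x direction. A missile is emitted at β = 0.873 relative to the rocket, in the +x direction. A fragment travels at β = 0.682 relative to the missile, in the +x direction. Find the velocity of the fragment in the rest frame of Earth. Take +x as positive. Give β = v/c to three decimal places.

Apply u = (u' + v)/(1 + u'v/c²) successively, working outward toward Earth.
Start: velocity of the rocket relative to Earth = 0.6240c.
Compose with the missile (u' = 0.873 in the rocket frame): u_1 = (0.873 + 0.624) / (1 + 0.873·0.624) = 1.4970/1.5448 = 0.9691.
Compose with the fragment (u' = 0.682 in the missile frame): u_2 = (0.682 + 0.969) / (1 + 0.682·0.969) = 1.6511/1.6609 = 0.9941.

β = 0.994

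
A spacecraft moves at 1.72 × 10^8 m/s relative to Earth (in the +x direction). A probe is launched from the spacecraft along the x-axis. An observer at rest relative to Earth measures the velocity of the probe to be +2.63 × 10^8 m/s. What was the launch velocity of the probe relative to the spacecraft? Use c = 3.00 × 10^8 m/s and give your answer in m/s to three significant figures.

v = 0.573c, u = 0.877c.
Invert the composition law: u' = (u − v)/(1 − uv/c²).
u' = (0.877 − 0.573) / (1 − (0.877)(0.573)) = 0.3033/0.4974 = 0.6099.
u' = 0.6099 × 3.00 × 10^8 m/s.

+1.83 × 10^8 m/s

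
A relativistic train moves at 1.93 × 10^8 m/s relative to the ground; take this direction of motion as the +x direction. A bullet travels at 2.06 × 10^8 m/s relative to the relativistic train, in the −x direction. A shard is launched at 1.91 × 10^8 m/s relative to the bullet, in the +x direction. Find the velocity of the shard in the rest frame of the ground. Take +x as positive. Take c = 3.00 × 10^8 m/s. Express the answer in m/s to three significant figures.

Apply u = (u' + v)/(1 + u'v/c²) successively, working outward toward the ground.
(Dividing each given speed by c = 3.00 × 10^8 m/s to work in units of c.)
Start: velocity of the relativistic train relative to the ground = 0.6433c.
Compose with the bullet (u' = -0.687 in the relativistic train frame): u_1 = (-0.687 + 0.643) / (1 + (-0.687)·0.643) = -0.0433/0.5582 = -0.0776.
Compose with the shard (u' = 0.637 in the bullet frame): u_2 = (0.637 + (-0.078)) / (1 + 0.637·(-0.078)) = 0.5590/0.9506 = 0.5881.
So u = 0.5881 × 3.00 × 10^8 m/s.

+1.76 × 10^8 m/s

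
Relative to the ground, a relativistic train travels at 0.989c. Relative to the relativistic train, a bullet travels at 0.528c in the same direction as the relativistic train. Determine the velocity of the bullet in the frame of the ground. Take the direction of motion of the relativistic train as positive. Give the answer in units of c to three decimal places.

With v = 0.989 and u' = 0.528 (in units of c),
u = (u' + v)/(1 + u'v/c²):
u = (0.528 + 0.989) / (1 + 0.528·0.989) = 1.5170/1.5222 = 0.9966
(Galilean addition would give +1.517c, exceeding c.)

0.997c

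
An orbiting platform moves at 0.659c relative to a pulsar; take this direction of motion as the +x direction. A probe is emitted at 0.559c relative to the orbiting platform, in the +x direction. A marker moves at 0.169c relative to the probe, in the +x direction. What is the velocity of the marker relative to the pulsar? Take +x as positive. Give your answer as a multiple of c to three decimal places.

0.921c

Apply u = (u' + v)/(1 + u'v/c²) successively, working outward toward the pulsar.
Start: velocity of the orbiting platform relative to the pulsar = 0.6590c.
Compose with the probe (u' = 0.559 in the orbiting platform frame): u_1 = (0.559 + 0.659) / (1 + 0.559·0.659) = 1.2180/1.3684 = 0.8901.
Compose with the marker (u' = 0.169 in the probe frame): u_2 = (0.169 + 0.890) / (1 + 0.169·0.890) = 1.0591/1.1504 = 0.9206.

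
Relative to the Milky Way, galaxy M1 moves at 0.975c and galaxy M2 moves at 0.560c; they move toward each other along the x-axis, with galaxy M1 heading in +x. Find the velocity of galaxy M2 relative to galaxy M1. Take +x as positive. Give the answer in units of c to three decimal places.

-0.993c

β_A = 0.975, β_B = -0.560.
Transform to A's frame with the inverse velocity-addition law: u' = (u − v)/(1 − uv/c²), taking u = β_B and v = β_A.
u' = (-0.560 − 0.975) / (1 − (0.975)(-0.560)) = -1.5350/1.5460 = -0.9929.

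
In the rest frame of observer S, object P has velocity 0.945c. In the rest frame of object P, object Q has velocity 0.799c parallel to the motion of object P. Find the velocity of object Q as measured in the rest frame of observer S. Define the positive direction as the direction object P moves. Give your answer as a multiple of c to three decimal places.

With v = 0.945 and u' = 0.799 (in units of c),
u = (u' + v)/(1 + u'v/c²):
u = (0.799 + 0.945) / (1 + 0.799·0.945) = 1.7440/1.7551 = 0.9937

0.994c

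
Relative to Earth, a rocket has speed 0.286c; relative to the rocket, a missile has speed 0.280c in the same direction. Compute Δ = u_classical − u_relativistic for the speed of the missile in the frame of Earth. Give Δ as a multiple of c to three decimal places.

Galilean: u_cl = 0.280 + 0.286 = 0.5660.
Relativistic: u_rel = (0.280 + 0.286) / (1 + 0.280·0.286) = 0.5660/1.0801 = 0.5240.
Δ = 0.5660 − 0.5240 = 0.0420.

Δ = 0.042c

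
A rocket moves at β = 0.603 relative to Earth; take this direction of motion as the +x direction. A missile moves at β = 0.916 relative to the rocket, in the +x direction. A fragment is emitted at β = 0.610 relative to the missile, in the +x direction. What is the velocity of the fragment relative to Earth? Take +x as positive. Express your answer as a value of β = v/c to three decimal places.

β = 0.995

Apply u = (u' + v)/(1 + u'v/c²) successively, working outward toward Earth.
Start: velocity of the rocket relative to Earth = 0.6030c.
Compose with the missile (u' = 0.916 in the rocket frame): u_1 = (0.916 + 0.603) / (1 + 0.916·0.603) = 1.5190/1.5523 = 0.9785.
Compose with the fragment (u' = 0.610 in the missile frame): u_2 = (0.610 + 0.979) / (1 + 0.610·0.979) = 1.5885/1.5969 = 0.9948.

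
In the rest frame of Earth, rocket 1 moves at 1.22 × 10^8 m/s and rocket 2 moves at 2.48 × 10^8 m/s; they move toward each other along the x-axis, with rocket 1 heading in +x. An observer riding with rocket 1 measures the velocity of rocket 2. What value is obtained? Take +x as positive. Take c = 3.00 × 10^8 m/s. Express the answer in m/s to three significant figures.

-2.77 × 10^8 m/s

β_A = 0.407, β_B = -0.827 (dividing each by c = 3.00 × 10^8 m/s).
Transform to A's frame with the inverse velocity-addition law: u' = (u − v)/(1 − uv/c²), taking u = β_B and v = β_A.
u' = (-0.827 − 0.407) / (1 − (0.407)(-0.827)) = -1.2333/1.3362 = -0.9230.
u' = -0.9230 × 3.00 × 10^8 m/s.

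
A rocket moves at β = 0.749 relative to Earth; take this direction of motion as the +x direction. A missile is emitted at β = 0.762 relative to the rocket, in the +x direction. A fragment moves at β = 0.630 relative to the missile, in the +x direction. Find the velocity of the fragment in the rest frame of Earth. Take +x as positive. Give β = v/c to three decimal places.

β = 0.991

Apply u = (u' + v)/(1 + u'v/c²) successively, working outward toward Earth.
Start: velocity of the rocket relative to Earth = 0.7490c.
Compose with the missile (u' = 0.762 in the rocket frame): u_1 = (0.762 + 0.749) / (1 + 0.762·0.749) = 1.5110/1.5707 = 0.9620.
Compose with the fragment (u' = 0.630 in the missile frame): u_2 = (0.630 + 0.962) / (1 + 0.630·0.962) = 1.5920/1.6060 = 0.9912.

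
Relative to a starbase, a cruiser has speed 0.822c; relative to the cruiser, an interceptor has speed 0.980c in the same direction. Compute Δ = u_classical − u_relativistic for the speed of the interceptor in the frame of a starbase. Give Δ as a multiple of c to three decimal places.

Δ = 0.804c

Galilean: u_cl = 0.980 + 0.822 = 1.8020.
Relativistic: u_rel = (0.980 + 0.822) / (1 + 0.980·0.822) = 1.8020/1.8056 = 0.9980.
Δ = 1.8020 − 0.9980 = 0.8040.
(The classical prediction exceeds c; the relativistic result does not.)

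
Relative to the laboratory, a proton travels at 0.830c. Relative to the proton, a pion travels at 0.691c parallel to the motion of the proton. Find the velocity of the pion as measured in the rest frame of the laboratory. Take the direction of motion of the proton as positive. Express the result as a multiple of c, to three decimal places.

0.967c

With v = 0.830 and u' = 0.691 (in units of c),
u = (u' + v)/(1 + u'v/c²):
u = (0.691 + 0.830) / (1 + 0.691·0.830) = 1.5210/1.5735 = 0.9666
(Galilean addition would give +1.521c, exceeding c.)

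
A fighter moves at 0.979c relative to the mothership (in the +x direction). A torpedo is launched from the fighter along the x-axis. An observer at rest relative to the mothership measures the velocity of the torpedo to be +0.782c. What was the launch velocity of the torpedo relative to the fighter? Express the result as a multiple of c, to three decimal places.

Invert the composition law: u' = (u − v)/(1 − uv/c²).
u' = (0.782 − 0.979) / (1 − (0.782)(0.979)) = -0.1970/0.2344 = -0.8404.

-0.840c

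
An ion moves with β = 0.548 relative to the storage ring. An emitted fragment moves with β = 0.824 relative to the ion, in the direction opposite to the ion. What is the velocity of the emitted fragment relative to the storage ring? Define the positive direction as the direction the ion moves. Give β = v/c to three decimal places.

With v = 0.548 and u' = -0.824 (in units of c),
u = (u' + v)/(1 + u'v/c²):
u = (-0.824 + 0.548) / (1 + (-0.824)·0.548) = -0.2760/0.5484 = -0.5032

β = -0.503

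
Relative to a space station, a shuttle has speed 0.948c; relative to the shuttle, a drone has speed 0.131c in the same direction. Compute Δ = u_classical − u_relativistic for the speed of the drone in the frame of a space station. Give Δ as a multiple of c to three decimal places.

Δ = 0.119c

Galilean: u_cl = 0.131 + 0.948 = 1.0790.
Relativistic: u_rel = (0.131 + 0.948) / (1 + 0.131·0.948) = 1.0790/1.1242 = 0.9598.
Δ = 1.0790 − 0.9598 = 0.1192.
(The classical prediction exceeds c; the relativistic result does not.)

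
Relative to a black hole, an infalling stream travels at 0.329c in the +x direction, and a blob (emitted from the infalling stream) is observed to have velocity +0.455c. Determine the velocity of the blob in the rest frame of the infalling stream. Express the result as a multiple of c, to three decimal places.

+0.148c

Invert the composition law: u' = (u − v)/(1 − uv/c²).
u' = (0.455 − 0.329) / (1 − (0.455)(0.329)) = 0.1260/0.8503 = 0.1482.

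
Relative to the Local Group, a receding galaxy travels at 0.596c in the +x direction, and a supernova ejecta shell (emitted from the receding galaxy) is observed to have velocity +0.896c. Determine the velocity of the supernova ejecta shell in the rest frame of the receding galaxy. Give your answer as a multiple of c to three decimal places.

Invert the composition law: u' = (u − v)/(1 − uv/c²).
u' = (0.896 − 0.596) / (1 − (0.896)(0.596)) = 0.3000/0.4660 = 0.6438.

+0.644c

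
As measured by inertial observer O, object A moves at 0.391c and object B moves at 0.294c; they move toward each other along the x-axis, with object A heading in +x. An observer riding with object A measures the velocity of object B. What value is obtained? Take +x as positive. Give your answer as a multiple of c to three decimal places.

β_A = 0.391, β_B = -0.294.
Transform to A's frame with the inverse velocity-addition law: u' = (u − v)/(1 − uv/c²), taking u = β_B and v = β_A.
u' = (-0.294 − 0.391) / (1 − (0.391)(-0.294)) = -0.6850/1.1150 = -0.6144.

-0.614c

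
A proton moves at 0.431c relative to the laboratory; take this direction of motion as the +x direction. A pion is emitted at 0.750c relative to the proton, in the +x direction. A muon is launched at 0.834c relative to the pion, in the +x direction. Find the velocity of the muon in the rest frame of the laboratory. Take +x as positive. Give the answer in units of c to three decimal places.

0.990c

Apply u = (u' + v)/(1 + u'v/c²) successively, working outward toward the laboratory.
Start: velocity of the proton relative to the laboratory = 0.4310c.
Compose with the pion (u' = 0.750 in the proton frame): u_1 = (0.750 + 0.431) / (1 + 0.750·0.431) = 1.1810/1.3233 = 0.8925.
Compose with the muon (u' = 0.834 in the pion frame): u_2 = (0.834 + 0.892) / (1 + 0.834·0.892) = 1.7265/1.7443 = 0.9898.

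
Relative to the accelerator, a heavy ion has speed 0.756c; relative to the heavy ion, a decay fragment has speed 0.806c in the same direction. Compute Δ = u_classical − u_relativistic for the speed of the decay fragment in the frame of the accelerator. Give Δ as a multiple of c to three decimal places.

Δ = 0.591c

Galilean: u_cl = 0.806 + 0.756 = 1.5620.
Relativistic: u_rel = (0.806 + 0.756) / (1 + 0.806·0.756) = 1.5620/1.6093 = 0.9706.
Δ = 1.5620 − 0.9706 = 0.5914.
(The classical prediction exceeds c; the relativistic result does not.)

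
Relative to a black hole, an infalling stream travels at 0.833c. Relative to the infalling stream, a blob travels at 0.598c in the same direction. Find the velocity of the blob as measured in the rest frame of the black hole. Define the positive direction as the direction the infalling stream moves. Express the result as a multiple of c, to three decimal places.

0.955c

With v = 0.833 and u' = 0.598 (in units of c),
u = (u' + v)/(1 + u'v/c²):
u = (0.598 + 0.833) / (1 + 0.598·0.833) = 1.4310/1.4981 = 0.9552
(Galilean addition would give +1.431c, exceeding c.)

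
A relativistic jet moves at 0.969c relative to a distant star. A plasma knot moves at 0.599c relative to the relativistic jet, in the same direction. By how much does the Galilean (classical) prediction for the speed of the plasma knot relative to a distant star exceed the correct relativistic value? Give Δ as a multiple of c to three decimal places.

Galilean: u_cl = 0.599 + 0.969 = 1.5680.
Relativistic: u_rel = (0.599 + 0.969) / (1 + 0.599·0.969) = 1.5680/1.5804 = 0.9921.
Δ = 1.5680 − 0.9921 = 0.5759.
(The classical prediction exceeds c; the relativistic result does not.)

Δ = 0.576c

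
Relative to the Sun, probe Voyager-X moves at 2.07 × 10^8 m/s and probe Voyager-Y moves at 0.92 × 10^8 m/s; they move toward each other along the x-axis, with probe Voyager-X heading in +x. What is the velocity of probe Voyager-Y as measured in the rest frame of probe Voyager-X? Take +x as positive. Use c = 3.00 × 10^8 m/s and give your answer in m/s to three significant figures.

-2.47 × 10^8 m/s

β_A = 0.690, β_B = -0.307 (dividing each by c = 3.00 × 10^8 m/s).
Transform to A's frame with the inverse velocity-addition law: u' = (u − v)/(1 − uv/c²), taking u = β_B and v = β_A.
u' = (-0.307 − 0.690) / (1 − (0.690)(-0.307)) = -0.9967/1.2116 = -0.8226.
u' = -0.8226 × 3.00 × 10^8 m/s.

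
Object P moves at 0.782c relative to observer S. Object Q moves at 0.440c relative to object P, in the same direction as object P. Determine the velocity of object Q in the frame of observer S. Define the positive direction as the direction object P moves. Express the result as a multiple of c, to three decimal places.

0.909c

With v = 0.782 and u' = 0.440 (in units of c),
u = (u' + v)/(1 + u'v/c²):
u = (0.440 + 0.782) / (1 + 0.440·0.782) = 1.2220/1.3441 = 0.9092
(Galilean addition would give +1.222c, exceeding c.)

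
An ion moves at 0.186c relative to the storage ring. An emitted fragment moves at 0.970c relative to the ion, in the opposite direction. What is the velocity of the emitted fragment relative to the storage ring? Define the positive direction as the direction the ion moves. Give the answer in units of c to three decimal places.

With v = 0.186 and u' = -0.970 (in units of c),
u = (u' + v)/(1 + u'v/c²):
u = (-0.970 + 0.186) / (1 + (-0.970)·0.186) = -0.7840/0.8196 = -0.9566
(Galilean addition would give -0.784c.)

-0.957c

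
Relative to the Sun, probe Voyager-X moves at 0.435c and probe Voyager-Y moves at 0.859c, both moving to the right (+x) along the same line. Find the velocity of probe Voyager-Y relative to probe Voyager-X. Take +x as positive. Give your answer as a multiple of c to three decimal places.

β_A = 0.435, β_B = 0.859.
Transform to A's frame with the inverse velocity-addition law: u' = (u − v)/(1 − uv/c²), taking u = β_B and v = β_A.
u' = (0.859 − 0.435) / (1 − (0.435)(0.859)) = 0.4240/0.6263 = 0.6770.

+0.677c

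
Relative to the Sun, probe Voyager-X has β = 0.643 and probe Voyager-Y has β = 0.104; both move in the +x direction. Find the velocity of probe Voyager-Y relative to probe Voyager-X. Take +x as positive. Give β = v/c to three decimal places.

β_A = 0.643, β_B = 0.104.
Transform to A's frame with the inverse velocity-addition law: u' = (u − v)/(1 − uv/c²), taking u = β_B and v = β_A.
u' = (0.104 − 0.643) / (1 − (0.643)(0.104)) = -0.5390/0.9331 = -0.5776.

β = -0.578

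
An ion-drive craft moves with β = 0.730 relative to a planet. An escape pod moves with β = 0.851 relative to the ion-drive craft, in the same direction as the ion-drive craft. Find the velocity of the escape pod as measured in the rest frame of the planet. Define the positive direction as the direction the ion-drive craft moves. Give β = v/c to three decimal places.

β = 0.975

With v = 0.730 and u' = 0.851 (in units of c),
u = (u' + v)/(1 + u'v/c²):
u = (0.851 + 0.730) / (1 + 0.851·0.730) = 1.5810/1.6212 = 0.9752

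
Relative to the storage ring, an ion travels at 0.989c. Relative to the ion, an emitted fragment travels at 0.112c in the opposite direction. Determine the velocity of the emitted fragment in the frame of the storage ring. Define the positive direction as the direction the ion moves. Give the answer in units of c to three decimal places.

+0.986c

With v = 0.989 and u' = -0.112 (in units of c),
u = (u' + v)/(1 + u'v/c²):
u = (-0.112 + 0.989) / (1 + (-0.112)·0.989) = 0.8770/0.8892 = 0.9862
(Galilean addition would give +0.877c.)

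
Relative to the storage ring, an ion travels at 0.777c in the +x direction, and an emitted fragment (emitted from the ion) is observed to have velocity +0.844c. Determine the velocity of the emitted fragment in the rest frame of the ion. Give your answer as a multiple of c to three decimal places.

Invert the composition law: u' = (u − v)/(1 − uv/c²).
u' = (0.844 − 0.777) / (1 − (0.844)(0.777)) = 0.0670/0.3442 = 0.1946.

+0.195c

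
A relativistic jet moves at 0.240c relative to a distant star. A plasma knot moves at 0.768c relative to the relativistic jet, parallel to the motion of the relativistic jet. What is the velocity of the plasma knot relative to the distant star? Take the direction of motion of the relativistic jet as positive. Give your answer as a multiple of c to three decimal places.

0.851c

With v = 0.240 and u' = 0.768 (in units of c),
u = (u' + v)/(1 + u'v/c²):
u = (0.768 + 0.240) / (1 + 0.768·0.240) = 1.0080/1.1843 = 0.8511
(Galilean addition would give +1.008c, exceeding c.)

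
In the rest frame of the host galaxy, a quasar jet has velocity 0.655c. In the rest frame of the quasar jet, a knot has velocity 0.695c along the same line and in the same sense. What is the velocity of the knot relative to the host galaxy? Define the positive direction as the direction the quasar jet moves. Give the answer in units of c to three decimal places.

With v = 0.655 and u' = 0.695 (in units of c),
u = (u' + v)/(1 + u'v/c²):
u = (0.695 + 0.655) / (1 + 0.695·0.655) = 1.3500/1.4552 = 0.9277

0.928c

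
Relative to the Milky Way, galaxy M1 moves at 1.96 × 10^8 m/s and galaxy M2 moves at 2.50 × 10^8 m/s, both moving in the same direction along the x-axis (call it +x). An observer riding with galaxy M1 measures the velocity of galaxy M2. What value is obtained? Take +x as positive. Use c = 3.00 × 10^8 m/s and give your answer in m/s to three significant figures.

+1.19 × 10^8 m/s

β_A = 0.653, β_B = 0.833 (dividing each by c = 3.00 × 10^8 m/s).
Transform to A's frame with the inverse velocity-addition law: u' = (u − v)/(1 − uv/c²), taking u = β_B and v = β_A.
u' = (0.833 − 0.653) / (1 − (0.653)(0.833)) = 0.1800/0.4556 = 0.3951.
u' = 0.3951 × 3.00 × 10^8 m/s.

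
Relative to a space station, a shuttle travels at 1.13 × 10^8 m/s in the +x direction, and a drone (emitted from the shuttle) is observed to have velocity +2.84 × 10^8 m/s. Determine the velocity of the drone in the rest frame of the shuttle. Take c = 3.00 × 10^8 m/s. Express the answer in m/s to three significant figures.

+2.66 × 10^8 m/s

v = 0.377c, u = 0.947c.
Invert the composition law: u' = (u − v)/(1 − uv/c²).
u' = (0.947 − 0.377) / (1 − (0.947)(0.377)) = 0.5700/0.6434 = 0.8859.
u' = 0.8859 × 3.00 × 10^8 m/s.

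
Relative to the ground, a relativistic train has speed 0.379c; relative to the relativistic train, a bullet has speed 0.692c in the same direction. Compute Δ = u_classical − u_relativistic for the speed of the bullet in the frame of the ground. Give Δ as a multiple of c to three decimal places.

Galilean: u_cl = 0.692 + 0.379 = 1.0710.
Relativistic: u_rel = (0.692 + 0.379) / (1 + 0.692·0.379) = 1.0710/1.2623 = 0.8485.
Δ = 1.0710 − 0.8485 = 0.2225.
(The classical prediction exceeds c; the relativistic result does not.)

Δ = 0.223c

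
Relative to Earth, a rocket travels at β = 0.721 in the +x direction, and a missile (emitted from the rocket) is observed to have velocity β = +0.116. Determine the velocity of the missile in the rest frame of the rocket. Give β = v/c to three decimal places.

Invert the composition law: u' = (u − v)/(1 − uv/c²).
u' = (0.116 − 0.721) / (1 − (0.116)(0.721)) = -0.6050/0.9164 = -0.6602.

β = -0.660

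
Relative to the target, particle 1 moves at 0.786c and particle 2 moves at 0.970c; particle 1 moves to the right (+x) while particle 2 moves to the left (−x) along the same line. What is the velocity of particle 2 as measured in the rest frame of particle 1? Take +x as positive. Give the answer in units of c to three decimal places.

-0.996c

β_A = 0.786, β_B = -0.970.
Transform to A's frame with the inverse velocity-addition law: u' = (u − v)/(1 − uv/c²), taking u = β_B and v = β_A.
u' = (-0.970 − 0.786) / (1 − (0.786)(-0.970)) = -1.7560/1.7624 = -0.9964.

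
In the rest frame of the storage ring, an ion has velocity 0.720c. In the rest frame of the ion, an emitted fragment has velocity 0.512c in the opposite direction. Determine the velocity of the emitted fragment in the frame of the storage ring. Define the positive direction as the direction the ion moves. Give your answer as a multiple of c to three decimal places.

+0.329c

With v = 0.720 and u' = -0.512 (in units of c),
u = (u' + v)/(1 + u'v/c²):
u = (-0.512 + 0.720) / (1 + (-0.512)·0.720) = 0.2080/0.6314 = 0.3294
(Galilean addition would give +0.208c.)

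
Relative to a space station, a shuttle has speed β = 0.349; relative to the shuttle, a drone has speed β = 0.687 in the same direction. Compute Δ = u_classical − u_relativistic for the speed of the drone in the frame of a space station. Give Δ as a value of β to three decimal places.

Δ = 0.200

Galilean: u_cl = 0.687 + 0.349 = 1.0360.
Relativistic: u_rel = (0.687 + 0.349) / (1 + 0.687·0.349) = 1.0360/1.2398 = 0.8356.
Δ = 1.0360 − 0.8356 = 0.2004.
(The classical prediction exceeds c; the relativistic result does not.)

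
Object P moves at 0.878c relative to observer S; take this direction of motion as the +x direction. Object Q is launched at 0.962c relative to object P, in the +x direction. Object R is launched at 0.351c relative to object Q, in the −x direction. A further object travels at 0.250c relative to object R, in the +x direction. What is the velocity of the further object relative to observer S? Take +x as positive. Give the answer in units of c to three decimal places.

+0.997c

Apply u = (u' + v)/(1 + u'v/c²) successively, working outward toward observer S.
Start: velocity of object P relative to observer S = 0.8780c.
Compose with object Q (u' = 0.962 in object P frame): u_1 = (0.962 + 0.878) / (1 + 0.962·0.878) = 1.8400/1.8446 = 0.9975.
Compose with object R (u' = -0.351 in object Q frame): u_2 = (-0.351 + 0.997) / (1 + (-0.351)·0.997) = 0.6465/0.6499 = 0.9948.
Compose with the further object (u' = 0.250 in object R frame): u_3 = (0.250 + 0.995) / (1 + 0.250·0.995) = 1.2448/1.2487 = 0.9969.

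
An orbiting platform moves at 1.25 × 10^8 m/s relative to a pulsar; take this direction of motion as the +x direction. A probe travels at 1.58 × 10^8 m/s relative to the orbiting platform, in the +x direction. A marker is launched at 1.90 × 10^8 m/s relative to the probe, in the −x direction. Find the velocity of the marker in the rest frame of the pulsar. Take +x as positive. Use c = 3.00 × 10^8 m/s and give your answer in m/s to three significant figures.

+8.25 × 10^7 m/s

Apply u = (u' + v)/(1 + u'v/c²) successively, working outward toward the pulsar.
(Dividing each given speed by c = 3.00 × 10^8 m/s to work in units of c.)
Start: velocity of the orbiting platform relative to the pulsar = 0.4167c.
Compose with the probe (u' = 0.527 in the orbiting platform frame): u_1 = (0.527 + 0.417) / (1 + 0.527·0.417) = 0.9433/1.2194 = 0.7736.
Compose with the marker (u' = -0.633 in the probe frame): u_2 = (-0.633 + 0.774) / (1 + (-0.633)·0.774) = 0.1402/0.5101 = 0.2749.
So u = 0.2749 × 3.00 × 10^8 m/s.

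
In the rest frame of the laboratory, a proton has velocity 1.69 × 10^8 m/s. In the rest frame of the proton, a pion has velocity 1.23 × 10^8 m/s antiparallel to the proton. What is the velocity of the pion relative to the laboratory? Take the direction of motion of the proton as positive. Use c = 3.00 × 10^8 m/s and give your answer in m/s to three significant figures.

+5.98 × 10^7 m/s

In units of c (dividing by 3.00 × 10^8 m/s): v = 0.563, u' = -0.410.
u = (u' + v)/(1 + u'v/c²):
u = (-0.410 + 0.563) / (1 + (-0.410)·0.563) = 0.1533/0.7690 = 0.1994
Converting back: u = 0.1994 × 3.00 × 10^8 m/s.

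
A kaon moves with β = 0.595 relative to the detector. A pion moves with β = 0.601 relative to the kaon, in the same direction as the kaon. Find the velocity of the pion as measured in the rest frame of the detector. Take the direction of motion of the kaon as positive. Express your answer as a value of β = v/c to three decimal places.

β = 0.881

With v = 0.595 and u' = 0.601 (in units of c),
u = (u' + v)/(1 + u'v/c²):
u = (0.601 + 0.595) / (1 + 0.601·0.595) = 1.1960/1.3576 = 0.8810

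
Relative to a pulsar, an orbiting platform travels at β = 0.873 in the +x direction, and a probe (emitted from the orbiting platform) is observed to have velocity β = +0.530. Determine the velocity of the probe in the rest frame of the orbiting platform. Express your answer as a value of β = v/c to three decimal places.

β = -0.638

Invert the composition law: u' = (u − v)/(1 − uv/c²).
u' = (0.530 − 0.873) / (1 − (0.530)(0.873)) = -0.3430/0.5373 = -0.6384.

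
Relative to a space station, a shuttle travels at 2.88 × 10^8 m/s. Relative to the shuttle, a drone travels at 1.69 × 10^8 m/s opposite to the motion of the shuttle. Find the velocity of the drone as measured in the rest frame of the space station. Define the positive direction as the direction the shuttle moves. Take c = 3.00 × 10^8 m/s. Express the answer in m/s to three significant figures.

+2.59 × 10^8 m/s

In units of c (dividing by 3.00 × 10^8 m/s): v = 0.960, u' = -0.563.
u = (u' + v)/(1 + u'v/c²):
u = (-0.563 + 0.960) / (1 + (-0.563)·0.960) = 0.3967/0.4592 = 0.8638
Converting back: u = 0.8638 × 3.00 × 10^8 m/s.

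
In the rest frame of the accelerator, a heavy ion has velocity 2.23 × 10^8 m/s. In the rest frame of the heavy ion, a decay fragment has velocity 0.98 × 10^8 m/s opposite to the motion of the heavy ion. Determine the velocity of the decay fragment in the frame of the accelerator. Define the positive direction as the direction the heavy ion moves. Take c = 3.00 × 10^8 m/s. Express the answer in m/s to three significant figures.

In units of c (dividing by 3.00 × 10^8 m/s): v = 0.743, u' = -0.327.
u = (u' + v)/(1 + u'v/c²):
u = (-0.327 + 0.743) / (1 + (-0.327)·0.743) = 0.4167/0.7572 = 0.5503
(Galilean addition would give +0.417c.)
Converting back: u = 0.5503 × 3.00 × 10^8 m/s.

+1.65 × 10^8 m/s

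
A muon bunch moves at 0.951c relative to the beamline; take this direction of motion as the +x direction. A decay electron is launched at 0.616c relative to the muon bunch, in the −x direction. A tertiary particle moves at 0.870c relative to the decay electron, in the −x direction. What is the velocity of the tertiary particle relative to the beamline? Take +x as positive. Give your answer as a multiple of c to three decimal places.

Apply u = (u' + v)/(1 + u'v/c²) successively, working outward toward the beamline.
Start: velocity of the muon bunch relative to the beamline = 0.9510c.
Compose with the decay electron (u' = -0.616 in the muon bunch frame): u_1 = (-0.616 + 0.951) / (1 + (-0.616)·0.951) = 0.3350/0.4142 = 0.8088.
Compose with the tertiary particle (u' = -0.870 in the decay electron frame): u_2 = (-0.870 + 0.809) / (1 + (-0.870)·0.809) = -0.0612/0.2963 = -0.2065.

-0.206c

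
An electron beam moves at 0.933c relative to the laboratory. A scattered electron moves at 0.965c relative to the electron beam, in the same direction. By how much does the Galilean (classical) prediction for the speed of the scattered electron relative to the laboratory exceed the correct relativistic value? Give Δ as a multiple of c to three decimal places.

Δ = 0.899c

Galilean: u_cl = 0.965 + 0.933 = 1.8980.
Relativistic: u_rel = (0.965 + 0.933) / (1 + 0.965·0.933) = 1.8980/1.9003 = 0.9988.
Δ = 1.8980 − 0.9988 = 0.8992.
(The classical prediction exceeds c; the relativistic result does not.)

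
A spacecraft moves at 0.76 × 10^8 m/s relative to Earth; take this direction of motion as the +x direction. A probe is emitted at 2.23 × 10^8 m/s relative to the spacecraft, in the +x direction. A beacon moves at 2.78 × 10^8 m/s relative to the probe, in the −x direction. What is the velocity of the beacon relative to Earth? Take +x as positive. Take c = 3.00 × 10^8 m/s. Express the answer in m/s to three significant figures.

Apply u = (u' + v)/(1 + u'v/c²) successively, working outward toward Earth.
(Dividing each given speed by c = 3.00 × 10^8 m/s to work in units of c.)
Start: velocity of the spacecraft relative to Earth = 0.2533c.
Compose with the probe (u' = 0.743 in the spacecraft frame): u_1 = (0.743 + 0.253) / (1 + 0.743·0.253) = 0.9967/1.1883 = 0.8387.
Compose with the beacon (u' = -0.927 in the probe frame): u_2 = (-0.927 + 0.839) / (1 + (-0.927)·0.839) = -0.0879/0.2228 = -0.3947.
So u = -0.3947 × 3.00 × 10^8 m/s.

-1.18 × 10^8 m/s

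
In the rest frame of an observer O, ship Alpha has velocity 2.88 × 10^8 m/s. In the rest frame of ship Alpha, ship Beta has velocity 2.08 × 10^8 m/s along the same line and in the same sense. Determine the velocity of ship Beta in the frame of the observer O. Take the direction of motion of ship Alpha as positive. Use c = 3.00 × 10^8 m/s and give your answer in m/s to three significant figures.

2.98 × 10^8 m/s

In units of c (dividing by 3.00 × 10^8 m/s): v = 0.960, u' = 0.693.
u = (u' + v)/(1 + u'v/c²):
u = (0.693 + 0.960) / (1 + 0.693·0.960) = 1.6533/1.6656 = 0.9926
(Galilean addition would give +1.653c, exceeding c.)
Converting back: u = 0.9926 × 3.00 × 10^8 m/s.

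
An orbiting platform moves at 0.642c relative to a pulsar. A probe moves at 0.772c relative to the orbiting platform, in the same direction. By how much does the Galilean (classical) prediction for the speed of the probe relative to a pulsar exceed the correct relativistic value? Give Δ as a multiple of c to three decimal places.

Δ = 0.469c

Galilean: u_cl = 0.772 + 0.642 = 1.4140.
Relativistic: u_rel = (0.772 + 0.642) / (1 + 0.772·0.642) = 1.4140/1.4956 = 0.9454.
Δ = 1.4140 − 0.9454 = 0.4686.
(The classical prediction exceeds c; the relativistic result does not.)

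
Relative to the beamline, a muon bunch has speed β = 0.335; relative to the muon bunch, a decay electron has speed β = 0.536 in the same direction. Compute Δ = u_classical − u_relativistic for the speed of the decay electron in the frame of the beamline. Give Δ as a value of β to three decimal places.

Δ = 0.133

Galilean: u_cl = 0.536 + 0.335 = 0.8710.
Relativistic: u_rel = (0.536 + 0.335) / (1 + 0.536·0.335) = 0.8710/1.1796 = 0.7384.
Δ = 0.8710 − 0.7384 = 0.1326.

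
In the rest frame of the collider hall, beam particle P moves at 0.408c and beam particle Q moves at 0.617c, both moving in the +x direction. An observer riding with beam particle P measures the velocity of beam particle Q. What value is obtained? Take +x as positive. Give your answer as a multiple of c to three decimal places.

β_A = 0.408, β_B = 0.617.
Transform to A's frame with the inverse velocity-addition law: u' = (u − v)/(1 − uv/c²), taking u = β_B and v = β_A.
u' = (0.617 − 0.408) / (1 − (0.408)(0.617)) = 0.2090/0.7483 = 0.2793.

+0.279c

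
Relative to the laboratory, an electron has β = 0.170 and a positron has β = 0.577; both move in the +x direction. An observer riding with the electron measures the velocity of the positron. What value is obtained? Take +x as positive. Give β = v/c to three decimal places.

β = +0.451

β_A = 0.170, β_B = 0.577.
Transform to A's frame with the inverse velocity-addition law: u' = (u − v)/(1 − uv/c²), taking u = β_B and v = β_A.
u' = (0.577 − 0.170) / (1 − (0.170)(0.577)) = 0.4070/0.9019 = 0.4513.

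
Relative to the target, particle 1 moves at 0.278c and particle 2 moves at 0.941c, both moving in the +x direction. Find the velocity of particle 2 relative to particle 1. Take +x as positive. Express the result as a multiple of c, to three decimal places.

β_A = 0.278, β_B = 0.941.
Transform to A's frame with the inverse velocity-addition law: u' = (u − v)/(1 − uv/c²), taking u = β_B and v = β_A.
u' = (0.941 − 0.278) / (1 − (0.278)(0.941)) = 0.6630/0.7384 = 0.8979.

+0.898c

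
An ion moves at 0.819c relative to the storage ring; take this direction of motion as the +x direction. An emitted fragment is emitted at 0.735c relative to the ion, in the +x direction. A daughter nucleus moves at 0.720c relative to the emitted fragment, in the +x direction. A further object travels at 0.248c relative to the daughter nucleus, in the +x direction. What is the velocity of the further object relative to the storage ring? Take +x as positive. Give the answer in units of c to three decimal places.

0.997c

Apply u = (u' + v)/(1 + u'v/c²) successively, working outward toward the storage ring.
Start: velocity of the ion relative to the storage ring = 0.8190c.
Compose with the emitted fragment (u' = 0.735 in the ion frame): u_1 = (0.735 + 0.819) / (1 + 0.735·0.819) = 1.5540/1.6020 = 0.9701.
Compose with the daughter nucleus (u' = 0.720 in the emitted fragment frame): u_2 = (0.720 + 0.970) / (1 + 0.720·0.970) = 1.6901/1.6984 = 0.9951.
Compose with the further object (u' = 0.248 in the daughter nucleus frame): u_3 = (0.248 + 0.995) / (1 + 0.248·0.995) = 1.2431/1.2468 = 0.9970.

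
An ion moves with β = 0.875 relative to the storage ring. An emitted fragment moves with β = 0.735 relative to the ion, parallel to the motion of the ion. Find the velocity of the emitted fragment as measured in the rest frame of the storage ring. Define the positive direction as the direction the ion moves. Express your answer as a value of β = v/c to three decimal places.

With v = 0.875 and u' = 0.735 (in units of c),
u = (u' + v)/(1 + u'v/c²):
u = (0.735 + 0.875) / (1 + 0.735·0.875) = 1.6100/1.6431 = 0.9798
(Galilean addition would give +1.610c, exceeding c.)

β = 0.980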